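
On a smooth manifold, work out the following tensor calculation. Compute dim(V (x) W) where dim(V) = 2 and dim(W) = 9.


The dimension of a tensor product is the product of dimensions.
dim(V) = 2, dim(W) = 9
dim(V (x) W) = 2 * 9 = 18

18


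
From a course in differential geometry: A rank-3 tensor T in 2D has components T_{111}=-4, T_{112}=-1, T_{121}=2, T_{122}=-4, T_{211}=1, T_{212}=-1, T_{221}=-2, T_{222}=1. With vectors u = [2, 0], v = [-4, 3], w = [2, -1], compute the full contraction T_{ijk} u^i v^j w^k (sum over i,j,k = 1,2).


S = sum over i,j,k of T_{ijk} u_i v_j w_k. Expanding all 8 terms:
T_{111}*u_1*v_1*w_1 = -4*2*-4*2 = 64  (running total: 64)
T_{112}*u_1*v_1*w_2 = -1*2*-4*-1 = -8  (running total: 56)
T_{121}*u_1*v_2*w_1 = 2*2*3*2 = 24  (running total: 80)
T_{122}*u_1*v_2*w_2 = -4*2*3*-1 = 24  (running total: 104)
T_{211}*u_2*v_1*w_1 = 1*0*-4*2 = 0  (running total: 104)
T_{212}*u_2*v_1*w_2 = -1*0*-4*-1 = 0  (running total: 104)
T_{221}*u_2*v_2*w_1 = -2*0*3*2 = 0  (running total: 104)
T_{222}*u_2*v_2*w_2 = 1*0*3*-1 = 0  (running total: 104)
S = 104

104


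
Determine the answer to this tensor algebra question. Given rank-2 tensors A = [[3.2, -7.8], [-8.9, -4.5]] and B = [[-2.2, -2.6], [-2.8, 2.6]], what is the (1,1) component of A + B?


Tensor addition is component-wise: (A + B)_{ij} = A_{ij} + B_{ij}.
A_{11} = 3.2
B_{11} = -2.2
(A + B)_{11} = 3.2 + -2.2 = 1

1


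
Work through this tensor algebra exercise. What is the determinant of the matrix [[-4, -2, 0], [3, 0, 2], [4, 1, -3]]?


Expanding along the first row, det(A) = a11*M_11 - a12*M_12 + a13*M_13, where M_1j is the (1,j) minor.
Minor M_11 = 0*-3 - 2*1 = -2
Minor M_12 = 3*-3 - 2*4 = -17
Minor M_13 = 3*1 - 0*4 = 3
det = -4*(-2) - -2*(-17) + 0*(3)
    = 8 - 34 + 0
    = -26

-26


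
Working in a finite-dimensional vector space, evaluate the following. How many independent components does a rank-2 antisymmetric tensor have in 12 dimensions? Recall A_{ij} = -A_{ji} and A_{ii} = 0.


An antisymmetric rank-2 tensor satisfies A_{ij} = -A_{ji}, so diagonal entries are zero.
The independent components are the upper-triangular entries: C(n, 2) = n(n-1)/2.
n = 12
C(12, 2) = 12 * 11 / 2 = 132 / 2 = 66

66


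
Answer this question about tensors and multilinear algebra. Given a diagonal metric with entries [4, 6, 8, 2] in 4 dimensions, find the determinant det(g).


For a diagonal metric, the determinant is the product of diagonal entries.
Diagonal entries: 4, 6, 8, 2
det(g) = 4 * 6 * 8 * 2 = 384

384


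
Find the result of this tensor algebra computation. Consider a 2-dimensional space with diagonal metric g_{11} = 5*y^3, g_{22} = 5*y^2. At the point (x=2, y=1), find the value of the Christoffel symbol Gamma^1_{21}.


For a diagonal metric, Gamma^k_{ij} = (1/2) g^{kk} (dg_{ik}/dx_j + dg_{jk}/dx_i - dg_{ij}/dx_k).
The metric is diagonal, so g_{ab} = 0 for a != b.
At the given point: g_{11} = 5, g_{22} = 5
g^{11} = 1/5
dg_{21}/dx_1 = 0 (off-diagonal)
dg_{11}/dx_2 = dg_{11}/dx_2 = 15
dg_{21}/dx_1 = 0 (off-diagonal)
Numerator = 0 + 15 - 0 = 15
Gamma^1_{21} = 15 / (2 * 5) = 3/2

3/2


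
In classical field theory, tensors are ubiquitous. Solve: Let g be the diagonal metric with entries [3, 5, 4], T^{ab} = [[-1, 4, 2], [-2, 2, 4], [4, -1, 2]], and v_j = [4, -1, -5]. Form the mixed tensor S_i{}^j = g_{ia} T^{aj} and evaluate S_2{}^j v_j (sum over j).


Step 1: lower the first index. For a diagonal metric, g_{ia} T^{aj} = g_{ii} T^{ij} (no sum on i).
g_{22} = 5
S_2{}^1 = 5 * T^{21} = 5 * -2 = -10
S_2{}^2 = 5 * T^{22} = 5 * 2 = 10
S_2{}^3 = 5 * T^{23} = 5 * 4 = 20
Step 2: contract S_2{}^j with v_j.
S_2{}^1 * v_1 = -10 * 4 = -40
S_2{}^2 * v_2 = 10 * -1 = -10
S_2{}^3 * v_3 = 20 * -5 = -100
Result = -40 + -10 + -100 = -150

-150


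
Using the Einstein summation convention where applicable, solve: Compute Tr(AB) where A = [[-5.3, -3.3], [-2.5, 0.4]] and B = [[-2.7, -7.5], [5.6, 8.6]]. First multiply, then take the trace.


Tr(AB) = sum_i (AB)_{ii} where (AB)_{ii} = sum_k A_{ik} B_{ki}.
(AB)_{11} = -5.3*-2.7 + -3.3*5.6 = -4.17
(AB)_{22} = -2.5*-7.5 + 0.4*8.6 = 22.19
Tr(AB) = -4.17 + 22.19 = 18.02

18.02


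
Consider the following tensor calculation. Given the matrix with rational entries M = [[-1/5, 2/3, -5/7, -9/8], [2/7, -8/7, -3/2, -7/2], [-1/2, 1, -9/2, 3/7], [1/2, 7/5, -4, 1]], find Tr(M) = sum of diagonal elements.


The trace is the sum of diagonal entries.
Diagonal: M[1,1] = -1/5, M[2,2] = -8/7, M[3,3] = -9/2, M[4,4] = 1
Tr(M) = -1/5 + -8/7 + -9/2 + 1
Computing step by step:
After adding M[1,1]: -1/5
After adding M[2,2]: -47/35
After adding M[3,3]: -409/70
After adding M[4,4]: -339/70
Tr(M) = -339/70

-339/70


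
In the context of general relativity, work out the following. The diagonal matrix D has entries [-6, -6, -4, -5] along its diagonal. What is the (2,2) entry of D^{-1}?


For a diagonal matrix, the inverse has entries (D^{-1})_{ii} = 1/d_{ii}.
The diagonal entries are: d_{11} = -6, d_{22} = -6, d_{33} = -4, d_{44} = -5
We need (D^{-1})_{22} = 1/d_{22} = 1/-6 = -1/6

-1/6


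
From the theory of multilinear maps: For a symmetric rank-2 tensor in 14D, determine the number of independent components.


A symmetric rank-2 tensor in d dimensions has d(d+1)/2 independent components.
d = 14
d(d+1)/2 = 14 * 15 / 2 = 210 / 2 = 105

105


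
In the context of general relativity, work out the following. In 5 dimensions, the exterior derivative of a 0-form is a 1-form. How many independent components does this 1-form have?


The exterior derivative of a p-form is a (p+1)-form.
Its number of independent components is C(n, p+1).
n = 5, p+1 = 1
C(5, 1) = 5

5


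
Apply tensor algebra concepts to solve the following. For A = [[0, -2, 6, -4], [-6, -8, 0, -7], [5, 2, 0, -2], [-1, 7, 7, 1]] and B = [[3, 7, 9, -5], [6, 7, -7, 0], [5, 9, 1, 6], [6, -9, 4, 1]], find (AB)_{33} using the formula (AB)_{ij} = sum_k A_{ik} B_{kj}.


(AB)_{ij} = sum_k A_{ik} B_{kj}.
For i=3, j=3:
A_{31} * B_{13} = 5 * 9 = 45
A_{32} * B_{23} = 2 * -7 = -14
A_{33} * B_{33} = 0 * 1 = 0
A_{34} * B_{43} = -2 * 4 = -8
Sum = 45 + -14 + 0 + -8 = 23

23


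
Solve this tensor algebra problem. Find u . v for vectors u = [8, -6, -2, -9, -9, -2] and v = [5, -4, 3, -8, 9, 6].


The inner product u . v = sum of u_i * v_i.
Term-by-term: 8 * 5, -6 * -4, -2 * 3, -9 * -8, -9 * 9, -2 * 6
Products: 40, 24, -6, 72, -81, -12
Sum = 40 + 24 + -6 + 72 + -81 + -12 = 37

37


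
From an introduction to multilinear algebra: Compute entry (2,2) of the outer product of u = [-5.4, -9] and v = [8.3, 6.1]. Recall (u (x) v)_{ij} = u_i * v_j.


The outer product entry T_{ij} = u_i * v_j.
We need i=2, j=2.
u_2 = -9, v_2 = 6.1
T_{2,2} = -9 * 6.1 = -54.9

-54.9


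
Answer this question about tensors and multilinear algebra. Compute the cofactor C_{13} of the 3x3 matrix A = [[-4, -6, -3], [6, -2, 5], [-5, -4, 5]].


To find cofactor C_{13}, delete row 1 and column 3.
The resulting 2x2 submatrix is: [[6, -2], [-5, -4]]
Minor M_{13} = 6*-4 - -2*-5
  = -24 - 10 = -34
Sign = (-1)^(1+3) = (-1)^4 = 1
Cofactor C_{13} = 1 * -34 = -34

-34


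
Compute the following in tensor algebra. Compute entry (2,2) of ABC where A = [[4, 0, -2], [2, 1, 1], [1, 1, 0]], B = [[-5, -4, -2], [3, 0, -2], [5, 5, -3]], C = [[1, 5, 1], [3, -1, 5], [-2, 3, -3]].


(ABC)_{22} = sum_m (AB)_{2m} C_{m2}. First compute row 2 of AB.
(AB)_{21} = 2*-5 + 1*3 + 1*5 = -2
(AB)_{22} = 2*-4 + 1*0 + 1*5 = -3
(AB)_{23} = 2*-2 + 1*-2 + 1*-3 = -9
Now contract with column 2 of C:
(AB)_{21} * C_{12} = -2 * 5 = -10
(AB)_{22} * C_{22} = -3 * -1 = 3
(AB)_{23} * C_{32} = -9 * 3 = -27
(ABC)_{22} = -10 + 3 + -27 = -34

-34


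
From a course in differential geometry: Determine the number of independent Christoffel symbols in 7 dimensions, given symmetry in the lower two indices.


Christoffel symbols Gamma^k_{ij} are symmetric in i,j, so there are d * d(d+1)/2 independent symbols.
d = 7
d(d+1)/2 = 7 * 8 / 2 = 28
Total = 7 * 28 = 196

196


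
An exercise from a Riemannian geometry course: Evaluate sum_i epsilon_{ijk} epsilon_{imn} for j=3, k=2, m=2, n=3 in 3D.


Using the identity: epsilon_{ijk} epsilon_{imn} = delta_{jm} delta_{kn} - delta_{jn} delta_{km}.
delta_{32} = 0
delta_{23} = 0
delta_{33} = 1
delta_{22} = 1
Result = 0 * 0 - 1 * 1 = 0 - 1 = -1

-1


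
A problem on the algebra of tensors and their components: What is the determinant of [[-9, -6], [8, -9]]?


For a 2x2 matrix [[a, b], [c, d]], det = a*d - b*c.
a = -9, b = -6, c = 8, d = -9
a*d = -9 * -9 = 81
b*c = -6 * 8 = -48
det = 81 - -48 = 129

129


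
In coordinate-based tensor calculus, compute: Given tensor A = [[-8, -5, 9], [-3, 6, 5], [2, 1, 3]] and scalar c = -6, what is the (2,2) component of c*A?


Scalar multiplication: (cA)_{ij} = c * A_{ij}.
c = -6
A_{22} = 6
(cA)_{22} = -6 * 6 = -36

-36


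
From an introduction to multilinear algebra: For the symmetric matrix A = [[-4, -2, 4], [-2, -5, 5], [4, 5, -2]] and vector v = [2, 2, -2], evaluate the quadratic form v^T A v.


First compute Av:
(Av)_1 = -4*2 + -2*2 + 4*-2 = -20
(Av)_2 = -2*2 + -5*2 + 5*-2 = -24
(Av)_3 = 4*2 + 5*2 + -2*-2 = 22
Av = [-20, -24, 22]
Then v^T (Av) = 2*-20 + 2*-24 + -2*22
= -40 + -48 + -44 = -132

-132


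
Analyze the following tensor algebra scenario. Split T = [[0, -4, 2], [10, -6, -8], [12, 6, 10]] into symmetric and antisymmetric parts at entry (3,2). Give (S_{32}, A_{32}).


T_{32} = 6
T_{23} = -8
S_{32} = (6 + -8)/2 = -2/2 = -1
A_{32} = (6 - -8)/2 = 14/2 = 7
Check: S + A = -1 + 7 = 6 = T_{32}.

(-1, 7)


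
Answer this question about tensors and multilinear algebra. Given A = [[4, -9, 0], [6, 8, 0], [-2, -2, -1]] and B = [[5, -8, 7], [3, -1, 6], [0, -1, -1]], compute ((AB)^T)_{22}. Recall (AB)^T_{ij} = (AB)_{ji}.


(AB)^T_{ij} = (AB)_{ji} = sum_k A_{jk} B_{ki}.
For i=2, j=2 we need (AB)_{22}:
A_{21} * B_{12} = 6 * -8 = -48
A_{22} * B_{22} = 8 * -1 = -8
A_{23} * B_{32} = 0 * -1 = 0
Sum = -48 + -8 + 0 = -56

-56


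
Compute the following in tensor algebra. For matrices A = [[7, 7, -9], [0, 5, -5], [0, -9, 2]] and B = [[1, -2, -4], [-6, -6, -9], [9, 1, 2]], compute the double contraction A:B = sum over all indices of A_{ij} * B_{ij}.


A:B = sum over all i,j of A_{ij} * B_{ij}.
Row 1: 7*1=7, 7*-2=-14, -9*-4=36 => row sum = 29
Row 2: 0*-6=0, 5*-6=-30, -5*-9=45 => row sum = 15
Row 3: 0*9=0, -9*1=-9, 2*2=4 => row sum = -5
Total = 29 + 15 + -5 = 39

39


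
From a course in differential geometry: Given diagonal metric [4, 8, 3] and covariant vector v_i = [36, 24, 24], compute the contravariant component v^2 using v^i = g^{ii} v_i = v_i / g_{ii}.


To raise an index with a diagonal metric: v^i = v_i / g_{ii}.
For index 2: v_2 = 24, g_{22} = 8
v^2 = 24 / 8 = 3

3


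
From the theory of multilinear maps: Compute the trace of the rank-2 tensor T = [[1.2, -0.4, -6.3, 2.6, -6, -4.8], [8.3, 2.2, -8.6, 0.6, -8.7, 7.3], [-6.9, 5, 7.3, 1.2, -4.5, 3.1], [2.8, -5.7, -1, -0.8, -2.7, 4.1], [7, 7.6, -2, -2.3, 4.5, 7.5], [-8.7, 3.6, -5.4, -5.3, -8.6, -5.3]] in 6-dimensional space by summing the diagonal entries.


The contraction (trace) of a rank-2 tensor is the sum of its diagonal elements.
Diagonal entries: A[1,1] = 1.2, A[2,2] = 2.2, A[3,3] = 7.3, A[4,4] = -0.8, A[5,5] = 4.5, A[6,6] = -5.3
Tr(A) = 1.2 + 2.2 + 7.3 + -0.8 + 4.5 + -5.3 = 9.1

9.1


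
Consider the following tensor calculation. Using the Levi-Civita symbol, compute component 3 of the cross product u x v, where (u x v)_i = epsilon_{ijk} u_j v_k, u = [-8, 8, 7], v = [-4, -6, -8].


(u x v)_3 = sum_{j,k} epsilon_{3jk} u_j v_k. Only permutations of (1,2,3) contribute; the two non-zero terms are:
eps_{312} u_1 v_2 = 1 * -8 * -6 = 48
eps_{321} u_2 v_1 = -1 * 8 * -4 = 32
(u x v)_3 = 80

80


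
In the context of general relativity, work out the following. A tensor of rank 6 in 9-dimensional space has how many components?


The number of components of a rank-r tensor in d dimensions is d^r.
Here d = 9 and r = 6.
9^6 = 531441

531441


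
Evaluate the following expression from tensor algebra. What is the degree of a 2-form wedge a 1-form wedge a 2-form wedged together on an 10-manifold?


The degree of a wedge product is the sum of the degrees of the individual forms.
Degrees: 2, 1, 2
Total degree = 2 + 1 + 2 = 5

5


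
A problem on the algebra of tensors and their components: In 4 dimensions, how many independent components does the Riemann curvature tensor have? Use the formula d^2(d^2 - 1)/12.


The Riemann tensor in d dimensions has d^2(d^2 - 1)/12 independent components.
d = 4, so d^2 = 16
d^2 - 1 = 15
d^2(d^2 - 1) = 16 * 15 = 240
Divide by 12: 240 / 12 = 20

20


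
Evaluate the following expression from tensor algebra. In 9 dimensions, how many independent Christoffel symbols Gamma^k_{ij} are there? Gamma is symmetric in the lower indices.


Christoffel symbols Gamma^k_{ij} are symmetric in i,j, so there are d * d(d+1)/2 independent symbols.
d = 9
d(d+1)/2 = 9 * 10 / 2 = 45
Total = 9 * 45 = 405

405


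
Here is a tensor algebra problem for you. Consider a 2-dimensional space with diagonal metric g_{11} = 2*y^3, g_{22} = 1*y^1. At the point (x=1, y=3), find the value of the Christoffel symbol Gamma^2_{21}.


For a diagonal metric, Gamma^k_{ij} = (1/2) g^{kk} (dg_{ik}/dx_j + dg_{jk}/dx_i - dg_{ij}/dx_k).
The metric is diagonal, so g_{ab} = 0 for a != b.
At the given point: g_{11} = 54, g_{22} = 3
g^{22} = 1/3
dg_{22}/dx_1 = dg_{22}/dx_1 = 0
dg_{12}/dx_2 = 0 (off-diagonal)
dg_{21}/dx_2 = 0 (off-diagonal)
Numerator = 0 + 0 - 0 = 0
Gamma^2_{21} = 0 / (2 * 3) = 0

0


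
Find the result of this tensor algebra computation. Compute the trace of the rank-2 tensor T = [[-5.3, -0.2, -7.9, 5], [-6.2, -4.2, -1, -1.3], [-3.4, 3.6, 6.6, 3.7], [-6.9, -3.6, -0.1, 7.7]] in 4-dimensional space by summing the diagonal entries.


The contraction (trace) of a rank-2 tensor is the sum of its diagonal elements.
Diagonal entries: A[1,1] = -5.3, A[2,2] = -4.2, A[3,3] = 6.6, A[4,4] = 7.7
Tr(A) = -5.3 + -4.2 + 6.6 + 7.7 = 4.8

4.8


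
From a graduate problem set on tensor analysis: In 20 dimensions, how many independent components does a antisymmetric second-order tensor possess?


A antisymmetric rank-2 tensor in d dimensions has d(d-1)/2 independent components.
d = 20
d(d-1)/2 = 20 * 19 / 2 = 380 / 2 = 190

190


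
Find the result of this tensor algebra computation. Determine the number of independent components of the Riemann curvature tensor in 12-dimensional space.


The Riemann tensor in d dimensions has d^2(d^2 - 1)/12 independent components.
d = 12, so d^2 = 144
d^2 - 1 = 143
d^2(d^2 - 1) = 144 * 143 = 20592
Divide by 12: 20592 / 12 = 1716

1716


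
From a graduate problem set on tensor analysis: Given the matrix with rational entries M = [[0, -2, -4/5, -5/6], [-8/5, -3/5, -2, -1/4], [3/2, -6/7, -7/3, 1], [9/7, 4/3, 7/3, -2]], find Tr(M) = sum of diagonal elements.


The trace is the sum of diagonal entries.
Diagonal: M[1,1] = 0, M[2,2] = -3/5, M[3,3] = -7/3, M[4,4] = -2
Tr(M) = 0 + -3/5 + -7/3 + -2
Computing step by step:
After adding M[1,1]: 0
After adding M[2,2]: -3/5
After adding M[3,3]: -44/15
After adding M[4,4]: -74/15
Tr(M) = -74/15

-74/15


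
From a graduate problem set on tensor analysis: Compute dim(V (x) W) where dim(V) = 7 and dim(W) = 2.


The dimension of a tensor product is the product of dimensions.
dim(V) = 7, dim(W) = 2
dim(V (x) W) = 7 * 2 = 14

14


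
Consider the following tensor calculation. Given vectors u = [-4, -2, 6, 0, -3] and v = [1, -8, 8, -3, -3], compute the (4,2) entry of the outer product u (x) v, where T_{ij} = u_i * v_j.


The outer product entry T_{ij} = u_i * v_j.
We need i=4, j=2.
u_4 = 0, v_2 = -8
T_{4,2} = 0 * -8 = 0

0


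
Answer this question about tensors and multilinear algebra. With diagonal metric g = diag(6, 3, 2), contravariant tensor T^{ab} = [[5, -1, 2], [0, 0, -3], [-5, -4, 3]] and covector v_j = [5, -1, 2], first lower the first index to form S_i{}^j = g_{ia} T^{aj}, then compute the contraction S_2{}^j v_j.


Step 1: lower the first index. For a diagonal metric, g_{ia} T^{aj} = g_{ii} T^{ij} (no sum on i).
g_{22} = 3
S_2{}^1 = 3 * T^{21} = 3 * 0 = 0
S_2{}^2 = 3 * T^{22} = 3 * 0 = 0
S_2{}^3 = 3 * T^{23} = 3 * -3 = -9
Step 2: contract S_2{}^j with v_j.
S_2{}^1 * v_1 = 0 * 5 = 0
S_2{}^2 * v_2 = 0 * -1 = 0
S_2{}^3 * v_3 = -9 * 2 = -18
Result = 0 + 0 + -18 = -18

-18


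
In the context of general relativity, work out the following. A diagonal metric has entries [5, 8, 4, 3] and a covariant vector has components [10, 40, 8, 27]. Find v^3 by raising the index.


To raise an index with a diagonal metric: v^i = v_i / g_{ii}.
For index 3: v_3 = 8, g_{33} = 4
v^3 = 8 / 4 = 2

2


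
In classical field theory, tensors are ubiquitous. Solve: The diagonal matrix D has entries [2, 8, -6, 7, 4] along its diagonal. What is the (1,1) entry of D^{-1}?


For a diagonal matrix, the inverse has entries (D^{-1})_{ii} = 1/d_{ii}.
The diagonal entries are: d_{11} = 2, d_{22} = 8, d_{33} = -6, d_{44} = 7, d_{55} = 4
We need (D^{-1})_{11} = 1/d_{11} = 1/2 = 1/2

1/2


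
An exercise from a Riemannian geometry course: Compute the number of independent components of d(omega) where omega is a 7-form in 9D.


The exterior derivative of a p-form is a (p+1)-form.
Its number of independent components is C(n, p+1).
n = 9, p+1 = 8
C(9, 8) = 9

9


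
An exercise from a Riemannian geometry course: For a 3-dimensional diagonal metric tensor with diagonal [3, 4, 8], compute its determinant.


For a diagonal metric, the determinant is the product of diagonal entries.
Diagonal entries: 3, 4, 8
det(g) = 3 * 4 * 8 = 96

96


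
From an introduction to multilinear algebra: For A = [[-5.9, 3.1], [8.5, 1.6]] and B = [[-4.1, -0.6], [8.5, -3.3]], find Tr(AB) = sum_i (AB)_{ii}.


Tr(AB) = sum_i (AB)_{ii} where (AB)_{ii} = sum_k A_{ik} B_{ki}.
(AB)_{11} = -5.9*-4.1 + 3.1*8.5 = 50.54
(AB)_{22} = 8.5*-0.6 + 1.6*-3.3 = -10.38
Tr(AB) = 50.54 + -10.38 = 40.16

40.16


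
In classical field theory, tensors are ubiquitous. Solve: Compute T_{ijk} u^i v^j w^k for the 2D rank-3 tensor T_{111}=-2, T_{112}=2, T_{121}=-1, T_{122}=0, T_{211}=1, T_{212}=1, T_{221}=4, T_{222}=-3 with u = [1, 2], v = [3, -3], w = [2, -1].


S = sum over i,j,k of T_{ijk} u_i v_j w_k. Expanding all 8 terms:
T_{111}*u_1*v_1*w_1 = -2*1*3*2 = -12  (running total: -12)
T_{112}*u_1*v_1*w_2 = 2*1*3*-1 = -6  (running total: -18)
T_{121}*u_1*v_2*w_1 = -1*1*-3*2 = 6  (running total: -12)
T_{122}*u_1*v_2*w_2 = 0*1*-3*-1 = 0  (running total: -12)
T_{211}*u_2*v_1*w_1 = 1*2*3*2 = 12  (running total: 0)
T_{212}*u_2*v_1*w_2 = 1*2*3*-1 = -6  (running total: -6)
T_{221}*u_2*v_2*w_1 = 4*2*-3*2 = -48  (running total: -54)
T_{222}*u_2*v_2*w_2 = -3*2*-3*-1 = -18  (running total: -72)
S = -72

-72


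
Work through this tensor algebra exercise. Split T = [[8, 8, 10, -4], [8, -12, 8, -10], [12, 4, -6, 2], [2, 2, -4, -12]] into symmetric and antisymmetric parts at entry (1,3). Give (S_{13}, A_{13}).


T_{13} = 10
T_{31} = 12
S_{13} = (10 + 12)/2 = 22/2 = 11
A_{13} = (10 - 12)/2 = -2/2 = -1
Check: S + A = 11 + -1 = 10 = T_{13}.

(11, -1)


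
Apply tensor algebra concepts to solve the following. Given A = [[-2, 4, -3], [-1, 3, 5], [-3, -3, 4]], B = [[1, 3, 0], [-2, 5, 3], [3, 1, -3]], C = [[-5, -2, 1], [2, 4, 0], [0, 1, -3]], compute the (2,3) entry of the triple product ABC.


(ABC)_{23} = sum_m (AB)_{2m} C_{m3}. First compute row 2 of AB.
(AB)_{21} = -1*1 + 3*-2 + 5*3 = 8
(AB)_{22} = -1*3 + 3*5 + 5*1 = 17
(AB)_{23} = -1*0 + 3*3 + 5*-3 = -6
Now contract with column 3 of C:
(AB)_{21} * C_{13} = 8 * 1 = 8
(AB)_{22} * C_{23} = 17 * 0 = 0
(AB)_{23} * C_{33} = -6 * -3 = 18
(ABC)_{23} = 8 + 0 + 18 = 26

26


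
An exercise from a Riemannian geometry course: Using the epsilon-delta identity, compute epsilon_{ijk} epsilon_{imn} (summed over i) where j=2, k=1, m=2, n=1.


Using the identity: epsilon_{ijk} epsilon_{imn} = delta_{jm} delta_{kn} - delta_{jn} delta_{km}.
delta_{22} = 1
delta_{11} = 1
delta_{21} = 0
delta_{12} = 0
Result = 1 * 1 - 0 * 0 = 1 - 0 = 1

1


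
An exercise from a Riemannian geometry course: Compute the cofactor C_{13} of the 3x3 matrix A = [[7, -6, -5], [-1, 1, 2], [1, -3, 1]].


To find cofactor C_{13}, delete row 1 and column 3.
The resulting 2x2 submatrix is: [[-1, 1], [1, -3]]
Minor M_{13} = -1*-3 - 1*1
  = 3 - 1 = 2
Sign = (-1)^(1+3) = (-1)^4 = 1
Cofactor C_{13} = 1 * 2 = 2

2


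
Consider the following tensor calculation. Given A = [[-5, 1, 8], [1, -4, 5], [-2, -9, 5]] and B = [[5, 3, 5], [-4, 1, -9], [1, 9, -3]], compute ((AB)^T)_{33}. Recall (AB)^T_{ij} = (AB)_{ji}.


(AB)^T_{ij} = (AB)_{ji} = sum_k A_{jk} B_{ki}.
For i=3, j=3 we need (AB)_{33}:
A_{31} * B_{13} = -2 * 5 = -10
A_{32} * B_{23} = -9 * -9 = 81
A_{33} * B_{33} = 5 * -3 = -15
Sum = -10 + 81 + -15 = 56

56


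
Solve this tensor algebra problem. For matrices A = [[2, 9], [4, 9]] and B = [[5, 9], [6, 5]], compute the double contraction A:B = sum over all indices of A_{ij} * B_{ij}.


A:B = sum over all i,j of A_{ij} * B_{ij}.
Row 1: 2*5=10, 9*9=81 => row sum = 91
Row 2: 4*6=24, 9*5=45 => row sum = 69
Total = 91 + 69 = 160

160


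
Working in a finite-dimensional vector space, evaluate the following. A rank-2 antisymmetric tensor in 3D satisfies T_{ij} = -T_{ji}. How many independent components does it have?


An antisymmetric rank-2 tensor satisfies A_{ij} = -A_{ji}, so diagonal entries are zero.
The independent components are the upper-triangular entries: C(n, 2) = n(n-1)/2.
n = 3
C(3, 2) = 3 * 2 / 2 = 6 / 2 = 3

3


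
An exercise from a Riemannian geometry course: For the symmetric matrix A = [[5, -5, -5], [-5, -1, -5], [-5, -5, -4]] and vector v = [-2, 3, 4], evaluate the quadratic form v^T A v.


First compute Av:
(Av)_1 = 5*-2 + -5*3 + -5*4 = -45
(Av)_2 = -5*-2 + -1*3 + -5*4 = -13
(Av)_3 = -5*-2 + -5*3 + -4*4 = -21
Av = [-45, -13, -21]
Then v^T (Av) = -2*-45 + 3*-13 + 4*-21
= 90 + -39 + -84 = -33

-33


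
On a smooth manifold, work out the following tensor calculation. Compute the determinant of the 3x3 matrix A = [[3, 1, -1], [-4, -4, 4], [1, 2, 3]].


Expanding along the first row, det(A) = a11*M_11 - a12*M_12 + a13*M_13, where M_1j is the (1,j) minor.
Minor M_11 = -4*3 - 4*2 = -20
Minor M_12 = -4*3 - 4*1 = -16
Minor M_13 = -4*2 - -4*1 = -4
det = 3*(-20) - 1*(-16) + -1*(-4)
    = -60 - -16 + 4
    = -40

-40


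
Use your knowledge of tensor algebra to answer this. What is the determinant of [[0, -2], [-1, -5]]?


For a 2x2 matrix [[a, b], [c, d]], det = a*d - b*c.
a = 0, b = -2, c = -1, d = -5
a*d = 0 * -5 = 0
b*c = -2 * -1 = 2
det = 0 - 2 = -2

-2


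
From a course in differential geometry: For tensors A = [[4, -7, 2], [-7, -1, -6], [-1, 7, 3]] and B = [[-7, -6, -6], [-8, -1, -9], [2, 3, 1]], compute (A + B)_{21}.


Tensor addition is component-wise: (A + B)_{ij} = A_{ij} + B_{ij}.
A_{21} = -7
B_{21} = -8
(A + B)_{21} = -7 + -8 = -15

-15


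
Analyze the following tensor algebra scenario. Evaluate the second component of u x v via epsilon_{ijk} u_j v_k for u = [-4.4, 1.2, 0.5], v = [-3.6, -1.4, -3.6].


(u x v)_2 = sum_{j,k} epsilon_{2jk} u_j v_k. Only permutations of (1,2,3) contribute; the two non-zero terms are:
eps_{213} u_1 v_3 = -1 * -4.4 * -3.6 = -15.84
eps_{231} u_3 v_1 = 1 * 0.5 * -3.6 = -1.8
(u x v)_2 = -17.64

-17.64


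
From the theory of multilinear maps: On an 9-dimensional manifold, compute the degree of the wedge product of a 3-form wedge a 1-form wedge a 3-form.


The degree of a wedge product is the sum of the degrees of the individual forms.
Degrees: 3, 1, 3
Total degree = 3 + 1 + 3 = 7

7


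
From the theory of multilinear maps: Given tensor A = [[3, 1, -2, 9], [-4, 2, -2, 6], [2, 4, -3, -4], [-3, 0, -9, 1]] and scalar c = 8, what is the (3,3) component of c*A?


Scalar multiplication: (cA)_{ij} = c * A_{ij}.
c = 8
A_{33} = -3
(cA)_{33} = 8 * -3 = -24

-24


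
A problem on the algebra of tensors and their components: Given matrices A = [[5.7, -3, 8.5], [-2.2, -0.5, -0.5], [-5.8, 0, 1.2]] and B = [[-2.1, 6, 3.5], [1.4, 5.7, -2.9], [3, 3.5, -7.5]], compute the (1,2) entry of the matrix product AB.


(AB)_{ij} = sum_k A_{ik} B_{kj}.
For i=1, j=2:
A_{11} * B_{12} = 5.7 * 6 = 34.2
A_{12} * B_{22} = -3 * 5.7 = -17.1
A_{13} * B_{32} = 8.5 * 3.5 = 29.75
Sum = 34.2 + -17.1 + 29.75 = 46.85

46.85


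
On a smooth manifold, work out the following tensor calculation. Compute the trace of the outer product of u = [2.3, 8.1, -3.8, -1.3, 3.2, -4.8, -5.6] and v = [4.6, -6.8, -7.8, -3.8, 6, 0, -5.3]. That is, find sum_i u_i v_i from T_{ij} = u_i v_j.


The outer product gives T_{ij} = u_i v_j.
The trace (contraction) is Tr(T) = sum_i T_{ii} = sum_i u_i v_i.
Diagonal entries:
T_{11} = u_1 * v_1 = 2.3 * 4.6 = 10.58
T_{22} = u_2 * v_2 = 8.1 * -6.8 = -55.08
T_{33} = u_3 * v_3 = -3.8 * -7.8 = 29.64
T_{44} = u_4 * v_4 = -1.3 * -3.8 = 4.94
T_{55} = u_5 * v_5 = 3.2 * 6 = 19.2
T_{66} = u_6 * v_6 = -4.8 * 0 = 0
T_{77} = u_7 * v_7 = -5.6 * -5.3 = 29.68
Tr(T) = 10.58 + -55.08 + 29.64 + 4.94 + 19.2 + 0 + 29.68 = 38.96

38.96


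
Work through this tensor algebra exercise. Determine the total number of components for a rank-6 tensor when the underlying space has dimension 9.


The number of components of a rank-r tensor in d dimensions is d^r.
Here d = 9 and r = 6.
9^6 = 531441

531441


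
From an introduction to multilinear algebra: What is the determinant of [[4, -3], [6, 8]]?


For a 2x2 matrix [[a, b], [c, d]], det = a*d - b*c.
a = 4, b = -3, c = 6, d = 8
a*d = 4 * 8 = 32
b*c = -3 * 6 = -18
det = 32 - -18 = 50

50


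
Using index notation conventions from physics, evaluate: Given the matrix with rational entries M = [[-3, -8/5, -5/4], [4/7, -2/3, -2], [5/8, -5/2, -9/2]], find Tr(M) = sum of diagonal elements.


The trace is the sum of diagonal entries.
Diagonal: M[1,1] = -3, M[2,2] = -2/3, M[3,3] = -9/2
Tr(M) = -3 + -2/3 + -9/2
Computing step by step:
After adding M[1,1]: -3
After adding M[2,2]: -11/3
After adding M[3,3]: -49/6
Tr(M) = -49/6

-49/6


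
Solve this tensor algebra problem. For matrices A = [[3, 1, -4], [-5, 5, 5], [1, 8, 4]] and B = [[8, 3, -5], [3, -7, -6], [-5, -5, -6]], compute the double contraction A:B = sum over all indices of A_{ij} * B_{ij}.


A:B = sum over all i,j of A_{ij} * B_{ij}.
Row 1: 3*8=24, 1*3=3, -4*-5=20 => row sum = 47
Row 2: -5*3=-15, 5*-7=-35, 5*-6=-30 => row sum = -80
Row 3: 1*-5=-5, 8*-5=-40, 4*-6=-24 => row sum = -69
Total = 47 + -80 + -69 = -102

-102


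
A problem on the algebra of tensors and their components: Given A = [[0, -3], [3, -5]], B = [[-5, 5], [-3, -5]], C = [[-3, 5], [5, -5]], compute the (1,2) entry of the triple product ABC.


(ABC)_{12} = sum_m (AB)_{1m} C_{m2}. First compute row 1 of AB.
(AB)_{11} = 0*-5 + -3*-3 = 9
(AB)_{12} = 0*5 + -3*-5 = 15
Now contract with column 2 of C:
(AB)_{11} * C_{12} = 9 * 5 = 45
(AB)_{12} * C_{22} = 15 * -5 = -75
(ABC)_{12} = 45 + -75 = -30

-30


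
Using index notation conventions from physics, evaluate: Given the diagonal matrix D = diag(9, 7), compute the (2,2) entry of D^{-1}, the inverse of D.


For a diagonal matrix, the inverse has entries (D^{-1})_{ii} = 1/d_{ii}.
The diagonal entries are: d_{11} = 9, d_{22} = 7
We need (D^{-1})_{22} = 1/d_{22} = 1/7 = 1/7

1/7


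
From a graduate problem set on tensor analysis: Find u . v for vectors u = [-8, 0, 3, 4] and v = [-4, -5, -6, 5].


The inner product u . v = sum of u_i * v_i.
Term-by-term: -8 * -4, 0 * -5, 3 * -6, 4 * 5
Products: 32, 0, -18, 20
Sum = 32 + 0 + -18 + 20 = 34

34


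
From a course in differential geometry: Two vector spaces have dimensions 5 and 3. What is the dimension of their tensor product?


The dimension of a tensor product is the product of dimensions.
dim(V) = 5, dim(W) = 3
dim(V (x) W) = 5 * 3 = 15

15


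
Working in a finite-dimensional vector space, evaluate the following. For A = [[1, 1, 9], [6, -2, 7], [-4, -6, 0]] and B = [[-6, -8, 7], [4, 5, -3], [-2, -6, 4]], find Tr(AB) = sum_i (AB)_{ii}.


Tr(AB) = sum_i (AB)_{ii} where (AB)_{ii} = sum_k A_{ik} B_{ki}.
(AB)_{11} = 1*-6 + 1*4 + 9*-2 = -20
(AB)_{22} = 6*-8 + -2*5 + 7*-6 = -100
(AB)_{33} = -4*7 + -6*-3 + 0*4 = -10
Tr(AB) = -20 + -100 + -10 = -130

-130


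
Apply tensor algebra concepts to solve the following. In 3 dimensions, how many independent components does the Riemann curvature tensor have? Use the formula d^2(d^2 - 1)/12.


The Riemann tensor in d dimensions has d^2(d^2 - 1)/12 independent components.
d = 3, so d^2 = 9
d^2 - 1 = 8
d^2(d^2 - 1) = 9 * 8 = 72
Divide by 12: 72 / 12 = 6

6


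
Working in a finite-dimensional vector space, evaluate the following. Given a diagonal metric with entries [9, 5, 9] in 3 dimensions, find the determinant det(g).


For a diagonal metric, the determinant is the product of diagonal entries.
Diagonal entries: 9, 5, 9
det(g) = 9 * 5 * 9 = 405

405


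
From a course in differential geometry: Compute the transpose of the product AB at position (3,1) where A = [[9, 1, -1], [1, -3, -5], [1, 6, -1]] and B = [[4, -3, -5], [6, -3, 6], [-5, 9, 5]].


(AB)^T_{ij} = (AB)_{ji} = sum_k A_{jk} B_{ki}.
For i=3, j=1 we need (AB)_{13}:
A_{11} * B_{13} = 9 * -5 = -45
A_{12} * B_{23} = 1 * 6 = 6
A_{13} * B_{33} = -1 * 5 = -5
Sum = -45 + 6 + -5 = -44

-44


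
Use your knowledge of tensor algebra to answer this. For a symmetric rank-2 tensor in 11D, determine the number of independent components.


A symmetric rank-2 tensor in d dimensions has d(d+1)/2 independent components.
d = 11
d(d+1)/2 = 11 * 12 / 2 = 132 / 2 = 66

66


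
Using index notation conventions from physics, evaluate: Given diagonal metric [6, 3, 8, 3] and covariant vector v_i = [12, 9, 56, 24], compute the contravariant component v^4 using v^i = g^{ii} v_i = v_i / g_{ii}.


To raise an index with a diagonal metric: v^i = v_i / g_{ii}.
For index 4: v_4 = 24, g_{44} = 3
v^4 = 24 / 3 = 8

8


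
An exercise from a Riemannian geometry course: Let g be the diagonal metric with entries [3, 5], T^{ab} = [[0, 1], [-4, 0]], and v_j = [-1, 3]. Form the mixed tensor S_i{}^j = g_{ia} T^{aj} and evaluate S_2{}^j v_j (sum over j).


Step 1: lower the first index. For a diagonal metric, g_{ia} T^{aj} = g_{ii} T^{ij} (no sum on i).
g_{22} = 5
S_2{}^1 = 5 * T^{21} = 5 * -4 = -20
S_2{}^2 = 5 * T^{22} = 5 * 0 = 0
Step 2: contract S_2{}^j with v_j.
S_2{}^1 * v_1 = -20 * -1 = 20
S_2{}^2 * v_2 = 0 * 3 = 0
Result = 20 + 0 = 20

20


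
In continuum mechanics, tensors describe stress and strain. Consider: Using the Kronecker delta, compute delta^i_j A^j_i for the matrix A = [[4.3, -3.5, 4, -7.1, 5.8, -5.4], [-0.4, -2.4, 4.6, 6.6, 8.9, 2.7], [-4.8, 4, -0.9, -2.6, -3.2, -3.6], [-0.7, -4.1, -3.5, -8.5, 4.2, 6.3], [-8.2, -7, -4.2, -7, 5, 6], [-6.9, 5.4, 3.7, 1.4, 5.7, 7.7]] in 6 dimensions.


The contraction (trace) of a rank-2 tensor is the sum of its diagonal elements.
Diagonal entries: A[1,1] = 4.3, A[2,2] = -2.4, A[3,3] = -0.9, A[4,4] = -8.5, A[5,5] = 5, A[6,6] = 7.7
Tr(A) = 4.3 + -2.4 + -0.9 + -8.5 + 5 + 7.7 = 5.2

5.2


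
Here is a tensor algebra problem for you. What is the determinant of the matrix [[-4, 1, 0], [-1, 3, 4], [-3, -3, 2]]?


Expanding along the first row, det(A) = a11*M_11 - a12*M_12 + a13*M_13, where M_1j is the (1,j) minor.
Minor M_11 = 3*2 - 4*-3 = 18
Minor M_12 = -1*2 - 4*-3 = 10
Minor M_13 = -1*-3 - 3*-3 = 12
det = -4*(18) - 1*(10) + 0*(12)
    = -72 - 10 + 0
    = -82

-82


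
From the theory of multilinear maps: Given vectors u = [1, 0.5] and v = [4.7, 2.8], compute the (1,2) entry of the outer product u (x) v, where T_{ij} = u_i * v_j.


The outer product entry T_{ij} = u_i * v_j.
We need i=1, j=2.
u_1 = 1, v_2 = 2.8
T_{1,2} = 1 * 2.8 = 2.8

2.8


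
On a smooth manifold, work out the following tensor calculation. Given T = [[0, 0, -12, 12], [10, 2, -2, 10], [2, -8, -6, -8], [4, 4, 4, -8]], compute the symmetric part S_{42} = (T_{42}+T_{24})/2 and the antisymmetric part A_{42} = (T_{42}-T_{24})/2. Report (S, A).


T_{42} = 4
T_{24} = 10
S_{42} = (4 + 10)/2 = 14/2 = 7
A_{42} = (4 - 10)/2 = -6/2 = -3
Check: S + A = 7 + -3 = 4 = T_{42}.

(7, -3)


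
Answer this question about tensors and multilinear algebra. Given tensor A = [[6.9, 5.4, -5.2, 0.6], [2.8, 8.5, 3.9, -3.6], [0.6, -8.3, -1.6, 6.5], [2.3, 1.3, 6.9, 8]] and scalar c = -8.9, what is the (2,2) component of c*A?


Scalar multiplication: (cA)_{ij} = c * A_{ij}.
c = -8.9
A_{22} = 8.5
(cA)_{22} = -8.9 * 8.5 = -75.65

-75.65


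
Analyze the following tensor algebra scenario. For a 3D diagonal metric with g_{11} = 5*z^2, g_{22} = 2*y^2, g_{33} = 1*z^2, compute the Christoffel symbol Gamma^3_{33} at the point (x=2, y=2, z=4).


For a diagonal metric, Gamma^k_{ij} = (1/2) g^{kk} (dg_{ik}/dx_j + dg_{jk}/dx_i - dg_{ij}/dx_k).
The metric is diagonal, so g_{ab} = 0 for a != b.
At the given point: g_{11} = 80, g_{22} = 8, g_{33} = 16
g^{33} = 1/16
dg_{33}/dx_3 = dg_{33}/dx_3 = 8
dg_{33}/dx_3 = dg_{33}/dx_3 = 8
dg_{33}/dx_3 = dg_{33}/dx_3 = 8
Numerator = 8 + 8 - 8 = 8
Gamma^3_{33} = 8 / (2 * 16) = 1/4

1/4


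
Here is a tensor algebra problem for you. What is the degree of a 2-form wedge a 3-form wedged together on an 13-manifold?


The degree of a wedge product is the sum of the degrees of the individual forms.
Degrees: 2, 3
Total degree = 2 + 3 = 5

5


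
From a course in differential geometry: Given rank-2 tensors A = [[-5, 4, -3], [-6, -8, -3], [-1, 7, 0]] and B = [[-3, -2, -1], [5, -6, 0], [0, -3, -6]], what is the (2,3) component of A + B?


Tensor addition is component-wise: (A + B)_{ij} = A_{ij} + B_{ij}.
A_{23} = -3
B_{23} = 0
(A + B)_{23} = -3 + 0 = -3

-3


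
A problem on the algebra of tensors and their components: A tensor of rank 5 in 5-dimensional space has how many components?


The number of components of a rank-r tensor in d dimensions is d^r.
Here d = 5 and r = 5.
5^5 = 3125

3125


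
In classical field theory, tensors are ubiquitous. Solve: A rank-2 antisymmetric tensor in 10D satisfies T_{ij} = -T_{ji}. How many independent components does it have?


An antisymmetric rank-2 tensor satisfies A_{ij} = -A_{ji}, so diagonal entries are zero.
The independent components are the upper-triangular entries: C(n, 2) = n(n-1)/2.
n = 10
C(10, 2) = 10 * 9 / 2 = 90 / 2 = 45

45


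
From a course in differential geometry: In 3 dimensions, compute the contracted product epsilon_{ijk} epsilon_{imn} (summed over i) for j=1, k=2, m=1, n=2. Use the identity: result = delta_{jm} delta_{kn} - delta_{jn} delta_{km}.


Using the identity: epsilon_{ijk} epsilon_{imn} = delta_{jm} delta_{kn} - delta_{jn} delta_{km}.
delta_{11} = 1
delta_{22} = 1
delta_{12} = 0
delta_{21} = 0
Result = 1 * 1 - 0 * 0 = 1 - 0 = 1

1


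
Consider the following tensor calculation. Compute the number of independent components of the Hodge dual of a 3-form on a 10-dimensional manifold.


The Hodge dual of a p-form on an n-dimensional manifold is an (n-p)-form.
n = 10, p = 3, so dual degree = 10 - 3 = 7
The number of components is C(n, n-p) = C(10, 7) = 120

120


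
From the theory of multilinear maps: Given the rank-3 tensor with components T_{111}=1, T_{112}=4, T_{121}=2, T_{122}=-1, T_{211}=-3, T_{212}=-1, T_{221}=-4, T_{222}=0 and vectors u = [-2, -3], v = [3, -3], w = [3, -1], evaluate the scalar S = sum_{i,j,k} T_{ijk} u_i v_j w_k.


S = sum over i,j,k of T_{ijk} u_i v_j w_k. Expanding all 8 terms:
T_{111}*u_1*v_1*w_1 = 1*-2*3*3 = -18  (running total: -18)
T_{112}*u_1*v_1*w_2 = 4*-2*3*-1 = 24  (running total: 6)
T_{121}*u_1*v_2*w_1 = 2*-2*-3*3 = 36  (running total: 42)
T_{122}*u_1*v_2*w_2 = -1*-2*-3*-1 = 6  (running total: 48)
T_{211}*u_2*v_1*w_1 = -3*-3*3*3 = 81  (running total: 129)
T_{212}*u_2*v_1*w_2 = -1*-3*3*-1 = -9  (running total: 120)
T_{221}*u_2*v_2*w_1 = -4*-3*-3*3 = -108  (running total: 12)
T_{222}*u_2*v_2*w_2 = 0*-3*-3*-1 = 0  (running total: 12)
S = 12

12


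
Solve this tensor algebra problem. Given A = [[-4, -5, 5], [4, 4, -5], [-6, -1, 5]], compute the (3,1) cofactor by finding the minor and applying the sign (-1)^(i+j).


To find cofactor C_{31}, delete row 3 and column 1.
The resulting 2x2 submatrix is: [[-5, 5], [4, -5]]
Minor M_{31} = -5*-5 - 5*4
  = 25 - 20 = 5
Sign = (-1)^(3+1) = (-1)^4 = 1
Cofactor C_{31} = 1 * 5 = 5

5


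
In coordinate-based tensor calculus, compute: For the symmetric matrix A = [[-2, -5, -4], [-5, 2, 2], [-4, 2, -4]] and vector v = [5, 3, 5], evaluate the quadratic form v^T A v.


First compute Av:
(Av)_1 = -2*5 + -5*3 + -4*5 = -45
(Av)_2 = -5*5 + 2*3 + 2*5 = -9
(Av)_3 = -4*5 + 2*3 + -4*5 = -34
Av = [-45, -9, -34]
Then v^T (Av) = 5*-45 + 3*-9 + 5*-34
= -225 + -27 + -170 = -422

-422


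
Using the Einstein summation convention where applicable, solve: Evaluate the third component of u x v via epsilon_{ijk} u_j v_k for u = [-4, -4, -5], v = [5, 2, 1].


(u x v)_3 = sum_{j,k} epsilon_{3jk} u_j v_k. Only permutations of (1,2,3) contribute; the two non-zero terms are:
eps_{312} u_1 v_2 = 1 * -4 * 2 = -8
eps_{321} u_2 v_1 = -1 * -4 * 5 = 20
(u x v)_3 = 12

12


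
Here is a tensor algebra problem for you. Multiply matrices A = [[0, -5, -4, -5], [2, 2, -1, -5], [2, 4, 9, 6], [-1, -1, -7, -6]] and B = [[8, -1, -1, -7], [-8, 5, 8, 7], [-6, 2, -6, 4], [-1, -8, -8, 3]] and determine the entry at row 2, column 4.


(AB)_{ij} = sum_k A_{ik} B_{kj}.
For i=2, j=4:
A_{21} * B_{14} = 2 * -7 = -14
A_{22} * B_{24} = 2 * 7 = 14
A_{23} * B_{34} = -1 * 4 = -4
A_{24} * B_{44} = -5 * 3 = -15
Sum = -14 + 14 + -4 + -15 = -19

-19


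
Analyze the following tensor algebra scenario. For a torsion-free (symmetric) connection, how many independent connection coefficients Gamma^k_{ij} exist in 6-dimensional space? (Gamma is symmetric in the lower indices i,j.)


Christoffel symbols Gamma^k_{ij} are symmetric in i,j, so there are d * d(d+1)/2 independent symbols.
d = 6
d(d+1)/2 = 6 * 7 / 2 = 21
Total = 6 * 21 = 126

126


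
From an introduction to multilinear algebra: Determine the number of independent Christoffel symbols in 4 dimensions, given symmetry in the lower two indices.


Christoffel symbols Gamma^k_{ij} are symmetric in i,j, so there are d * d(d+1)/2 independent symbols.
d = 4
d(d+1)/2 = 4 * 5 / 2 = 10
Total = 4 * 10 = 40

40


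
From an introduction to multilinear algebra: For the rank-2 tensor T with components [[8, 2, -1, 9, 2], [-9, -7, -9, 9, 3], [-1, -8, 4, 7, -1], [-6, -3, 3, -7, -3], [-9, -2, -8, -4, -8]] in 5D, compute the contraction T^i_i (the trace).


The contraction (trace) of a rank-2 tensor is the sum of its diagonal elements.
Diagonal entries: A[1,1] = 8, A[2,2] = -7, A[3,3] = 4, A[4,4] = -7, A[5,5] = -8
Tr(A) = 8 + -7 + 4 + -7 + -8 = -10

-10


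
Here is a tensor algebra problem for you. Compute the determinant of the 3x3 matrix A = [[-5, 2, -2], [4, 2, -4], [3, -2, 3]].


Expanding along the first row, det(A) = a11*M_11 - a12*M_12 + a13*M_13, where M_1j is the (1,j) minor.
Minor M_11 = 2*3 - -4*-2 = -2
Minor M_12 = 4*3 - -4*3 = 24
Minor M_13 = 4*-2 - 2*3 = -14
det = -5*(-2) - 2*(24) + -2*(-14)
    = 10 - 48 + 28
    = -10

-10


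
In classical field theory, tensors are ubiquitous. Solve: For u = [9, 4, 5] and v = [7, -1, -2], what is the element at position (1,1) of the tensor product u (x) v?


The outer product entry T_{ij} = u_i * v_j.
We need i=1, j=1.
u_1 = 9, v_1 = 7
T_{1,1} = 9 * 7 = 63

63


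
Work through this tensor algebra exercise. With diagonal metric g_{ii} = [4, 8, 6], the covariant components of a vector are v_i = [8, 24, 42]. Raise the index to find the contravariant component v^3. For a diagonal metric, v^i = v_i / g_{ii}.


To raise an index with a diagonal metric: v^i = v_i / g_{ii}.
For index 3: v_3 = 42, g_{33} = 6
v^3 = 42 / 6 = 7

7


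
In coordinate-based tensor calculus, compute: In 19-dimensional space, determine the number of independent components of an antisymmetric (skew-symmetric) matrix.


An antisymmetric rank-2 tensor satisfies A_{ij} = -A_{ji}, so diagonal entries are zero.
The independent components are the upper-triangular entries: C(n, 2) = n(n-1)/2.
n = 19
C(19, 2) = 19 * 18 / 2 = 342 / 2 = 171

171
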